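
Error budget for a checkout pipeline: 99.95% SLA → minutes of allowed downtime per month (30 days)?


Formula: allowed downtime = period * (100 - SLA) / 100
Period (month (30 days)) = 43200 minutes
Unavailability fraction = (100 - 99.95) / 100
Allowed downtime = 43200 * (100 - 99.95) / 100
Allowed downtime = 21.6 minutes

21.6 minutes


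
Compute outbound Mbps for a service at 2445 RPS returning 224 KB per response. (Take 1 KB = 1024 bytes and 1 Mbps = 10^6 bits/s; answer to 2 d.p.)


Formula: Mbps = payload_bytes * RPS * 8 / 1e6
Payload per request = 224 KB = 224 * 1024 = 229376 bytes
Total bytes/sec = 229376 * 2445 = 560824320
Total bits/sec = 560824320 * 8 = 4486594560
Mbps = 4486594560 / 1e6 = 4486.59

4486.59 Mbps


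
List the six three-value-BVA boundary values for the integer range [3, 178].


Range: [3, 178]
Boundaries: just below min, min, min+1, max-1, max, just above max
Values: [2, 3, 4, 177, 178, 179]

[2, 3, 4, 177, 178, 179]


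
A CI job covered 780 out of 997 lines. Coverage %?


Coverage = covered / total * 100
Coverage = 780 / 997 * 100
Coverage = 78.23%

78.23%


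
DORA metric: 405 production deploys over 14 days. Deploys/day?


Formula: deployments per day = releases / days
= 405 / 14
= 28.929 deploys/day
(equivalently, 202.5 deploys/week)

28.929 deploys/day


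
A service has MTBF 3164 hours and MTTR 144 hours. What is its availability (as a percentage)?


Availability = MTBF / (MTBF + MTTR)
Availability = 3164 / (3164 + 144)
Availability = 3164 / 3308
Availability = 95.6469%

95.6469%


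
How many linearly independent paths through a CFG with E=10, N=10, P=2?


Formula: V(G) = E - N + 2P
V(G) = 10 - 10 + 2*2
V(G) = 0 + 4
V(G) = 4

4


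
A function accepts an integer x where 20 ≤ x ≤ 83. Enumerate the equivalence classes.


Valid range: [20, 83]
Class 1: x < 20 — invalid
Class 2: 20 ≤ x ≤ 83 — valid
Class 3: x > 83 — invalid
Total equivalence classes: 3

3 equivalence classes


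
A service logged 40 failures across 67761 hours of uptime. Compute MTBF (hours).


Formula: MTBF = Total operating time / Number of failures
MTBF = 67761 / 40
MTBF = 1694.03 hours

1694.03 hours


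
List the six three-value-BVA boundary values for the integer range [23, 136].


Range: [23, 136]
Boundaries: just below min, min, min+1, max-1, max, just above max
Values: [22, 23, 24, 135, 136, 137]

[22, 23, 24, 135, 136, 137]


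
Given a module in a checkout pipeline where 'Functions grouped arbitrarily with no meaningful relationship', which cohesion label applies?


Reasoning: Worst: random grouping
Type: Coincidental cohesion

Coincidental cohesion


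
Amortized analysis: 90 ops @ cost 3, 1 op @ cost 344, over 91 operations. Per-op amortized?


Formula: Amortized cost = Total cost / Operations
Total cost = (90 * 3) + (1 * 344)
Total cost = 270 + 344 = 614
Amortized = 614 / 91 = 6.7473

6.7473


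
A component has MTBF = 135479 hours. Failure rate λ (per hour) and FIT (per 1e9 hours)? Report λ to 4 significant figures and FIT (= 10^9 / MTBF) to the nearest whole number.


Formula: λ = 1 / MTBF; FIT = λ × 1e9 = 1e9 / MTBF
λ = 1 / 135479 ≈ 7.381e-06 failures/hour
FIT = 1e9 / 135479 ≈ 7381 failures per 1e9 hours (nearest whole number)

λ = 7.381e-06 /h, FIT = 7381


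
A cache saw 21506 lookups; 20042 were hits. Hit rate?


Formula: hit rate = hits / (hits + misses) * 100
hit rate = 20042 / (20042 + 1464) * 100
hit rate = 20042 / 21506 * 100
hit rate = 93.19%

93.19%


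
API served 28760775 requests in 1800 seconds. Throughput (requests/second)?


Formula: throughput = requests / seconds
throughput = 28760775 / 1800
throughput = 15978.21 requests/second

15978.21 requests/second


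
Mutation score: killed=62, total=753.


Mutation score = killed / total * 100
Mutation score = 62 / 753 * 100
Mutation score = 8.23%

8.23%


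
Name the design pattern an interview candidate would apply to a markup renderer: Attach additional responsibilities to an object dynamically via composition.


This matches the Decorator pattern

Decorator


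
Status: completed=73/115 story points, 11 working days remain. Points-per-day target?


Formula: Required rate = Remaining points / Days left
Remaining = 115 - 73 = 42 points
Required rate = 42 / 11 = 3.82 points/day

3.82 points/day


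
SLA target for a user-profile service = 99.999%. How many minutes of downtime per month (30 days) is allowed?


Formula: allowed downtime = period * (100 - SLA) / 100
Period (month (30 days)) = 43200 minutes
Unavailability fraction = (100 - 99.999) / 100
Allowed downtime = 43200 * (100 - 99.999) / 100
Allowed downtime = 0.432 minutes

0.432 minutes


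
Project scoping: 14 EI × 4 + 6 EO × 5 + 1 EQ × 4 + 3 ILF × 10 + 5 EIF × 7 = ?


UFP = EI*4 + EO*5 + EQ*4 + ILF*10 + EIF*7
UFP = 14*4 + 6*5 + 1*4 + 3*10 + 5*7
UFP = 56 + 30 + 4 + 30 + 35
UFP = 155

155


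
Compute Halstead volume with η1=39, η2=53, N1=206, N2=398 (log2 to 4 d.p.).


Formula: V = N * log2(η), where N = N1 + N2 and η = η1 + η2
η = 39 + 53 = 92
N = 206 + 398 = 604
log2(92) ≈ 6.5236
V = 604 * 6.5236 = 3940.25

3940.25


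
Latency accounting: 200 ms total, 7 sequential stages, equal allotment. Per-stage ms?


Formula: per_stage = total_budget / stages
per_stage = 200 / 7
per_stage = 28.57 ms

28.57 ms


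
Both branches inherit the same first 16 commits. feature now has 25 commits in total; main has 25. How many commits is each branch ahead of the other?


Common ancestor: commit #16
feature commits after divergence: 25 - 16 = 9
main commits after divergence: 25 - 16 = 9
feature is 9 commits ahead of main
main is 9 commits ahead of feature

feature ahead: 9, main ahead: 9


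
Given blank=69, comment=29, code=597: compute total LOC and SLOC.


Total LOC = blank + comment + code
Total LOC = 69 + 29 + 597 = 695
SLOC (source only) = code = 597

Total LOC: 695, SLOC: 597


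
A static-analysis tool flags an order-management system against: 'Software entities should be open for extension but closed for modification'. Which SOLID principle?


This describes the Open/Closed Principle (OCP)

Open/Closed Principle (OCP)


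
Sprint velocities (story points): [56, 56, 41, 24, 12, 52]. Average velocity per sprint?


Formula: Avg velocity = Total points / Number of sprints
Points: [56, 56, 41, 24, 12, 52]
Sum = 56 + 56 + 41 + 24 + 12 + 52 = 241
Avg velocity = 241 / 6 = 40.17 points/sprint

40.17 points/sprint


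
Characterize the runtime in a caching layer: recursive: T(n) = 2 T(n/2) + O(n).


Reasoning: master theorem case 2 (merge-sort recurrence)
Complexity: O(n log n)

O(n log n)


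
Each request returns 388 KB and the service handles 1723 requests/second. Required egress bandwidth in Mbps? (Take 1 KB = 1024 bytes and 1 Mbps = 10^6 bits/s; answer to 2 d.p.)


Formula: Mbps = payload_bytes * RPS * 8 / 1e6
Payload per request = 388 KB = 388 * 1024 = 397312 bytes
Total bytes/sec = 397312 * 1723 = 684568576
Total bits/sec = 684568576 * 8 = 5476548608
Mbps = 5476548608 / 1e6 = 5476.55

5476.55 Mbps


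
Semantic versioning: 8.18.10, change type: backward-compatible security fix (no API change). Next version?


Current: 8.18.10
Change category: 'backward-compatible security fix (no API change)' → patch bump
SemVer rule: patch bump → increment PATCH (MAJOR and MINOR unchanged)
New: 8.18.11

8.18.11


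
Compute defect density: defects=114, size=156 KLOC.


Defect density = defects / KLOC
Defect density = 114 / 156
Defect density = 0.731 defects/KLOC

0.731 defects/KLOC


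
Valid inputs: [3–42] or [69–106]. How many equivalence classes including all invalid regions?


Valid ranges: [3,42] and [69,106]
Class 1: x < 3 — invalid
Class 2: 3 ≤ x ≤ 42 — valid
Class 3: 42 < x < 69 — invalid (gap between ranges)
Class 4: 69 ≤ x ≤ 106 — valid
Class 5: x > 106 — invalid
Total equivalence classes: 5

5 equivalence classes


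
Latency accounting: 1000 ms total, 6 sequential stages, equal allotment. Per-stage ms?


Formula: per_stage = total_budget / stages
per_stage = 1000 / 6
per_stage = 166.67 ms

166.67 ms


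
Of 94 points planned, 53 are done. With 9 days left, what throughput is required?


Formula: Required rate = Remaining points / Days left
Remaining = 94 - 53 = 41 points
Required rate = 41 / 9 = 4.56 points/day

4.56 points/day


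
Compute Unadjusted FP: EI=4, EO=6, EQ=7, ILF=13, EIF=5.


UFP = EI*4 + EO*5 + EQ*4 + ILF*10 + EIF*7
UFP = 4*4 + 6*5 + 7*4 + 13*10 + 5*7
UFP = 16 + 30 + 28 + 130 + 35
UFP = 239

239


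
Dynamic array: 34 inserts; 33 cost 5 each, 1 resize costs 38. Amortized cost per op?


Formula: Amortized cost = Total cost / Operations
Total cost = (33 * 5) + (1 * 38)
Total cost = 165 + 38 = 203
Amortized = 203 / 34 = 5.9706

5.9706


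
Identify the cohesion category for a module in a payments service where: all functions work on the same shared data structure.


Reasoning: Functions share data
Type: Communicational cohesion

Communicational cohesion


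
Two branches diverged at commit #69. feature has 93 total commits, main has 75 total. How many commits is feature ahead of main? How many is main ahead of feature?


Common ancestor: commit #69
feature commits after divergence: 93 - 69 = 24
main commits after divergence: 75 - 69 = 6
feature is 24 commits ahead of main
main is 6 commits ahead of feature

feature ahead: 24, main ahead: 6


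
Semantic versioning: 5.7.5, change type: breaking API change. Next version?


Current: 5.7.5
Change category: 'breaking API change' → major bump
SemVer rule: major bump → increment MAJOR, reset MINOR and PATCH to 0
New: 6.0.0

6.0.0


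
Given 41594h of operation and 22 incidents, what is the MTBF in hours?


Formula: MTBF = Total operating time / Number of failures
MTBF = 41594 / 22
MTBF = 1890.64 hours

1890.64 hours


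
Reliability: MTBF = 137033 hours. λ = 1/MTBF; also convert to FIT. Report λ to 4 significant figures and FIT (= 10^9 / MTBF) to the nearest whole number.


Formula: λ = 1 / MTBF; FIT = λ × 1e9 = 1e9 / MTBF
λ = 1 / 137033 ≈ 7.298e-06 failures/hour
FIT = 1e9 / 137033 ≈ 7298 failures per 1e9 hours (nearest whole number)

λ = 7.298e-06 /h, FIT = 7298


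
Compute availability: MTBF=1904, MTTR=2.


Availability = MTBF / (MTBF + MTTR)
Availability = 1904 / (1904 + 2)
Availability = 1904 / 1906
Availability = 99.8951%

99.8951%


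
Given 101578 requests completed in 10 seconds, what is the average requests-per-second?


Formula: throughput = requests / seconds
throughput = 101578 / 10
throughput = 10157.8 requests/second

10157.8 requests/second


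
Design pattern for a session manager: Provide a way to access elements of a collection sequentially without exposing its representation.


This matches the Iterator pattern

Iterator


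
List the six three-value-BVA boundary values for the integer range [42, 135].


Range: [42, 135]
Boundaries: just below min, min, min+1, max-1, max, just above max
Values: [41, 42, 43, 134, 135, 136]

[41, 42, 43, 134, 135, 136]


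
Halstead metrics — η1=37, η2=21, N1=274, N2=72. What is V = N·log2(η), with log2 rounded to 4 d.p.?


Formula: V = N * log2(η), where N = N1 + N2 and η = η1 + η2
η = 37 + 21 = 58
N = 274 + 72 = 346
log2(58) ≈ 5.8580
V = 346 * 5.8580 = 2026.87

2026.87


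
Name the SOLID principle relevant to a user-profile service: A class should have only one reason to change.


This describes the Single Responsibility Principle (SRP)

Single Responsibility Principle (SRP)


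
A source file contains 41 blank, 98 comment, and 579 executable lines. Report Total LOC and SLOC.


Total LOC = blank + comment + code
Total LOC = 41 + 98 + 579 = 718
SLOC (source only) = code = 579

Total LOC: 718, SLOC: 579


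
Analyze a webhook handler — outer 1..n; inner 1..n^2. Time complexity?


Reasoning: n times n^2
Complexity: O(n^3)

O(n^3)


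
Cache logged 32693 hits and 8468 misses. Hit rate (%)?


Formula: hit rate = hits / (hits + misses) * 100
hit rate = 32693 / (32693 + 8468) * 100
hit rate = 32693 / 41161 * 100
hit rate = 79.43%

79.43%


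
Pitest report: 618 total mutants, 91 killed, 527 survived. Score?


Mutation score = killed / total * 100
Mutation score = 91 / 618 * 100
Mutation score = 14.72%

14.72%


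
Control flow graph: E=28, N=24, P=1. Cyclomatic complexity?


Formula: V(G) = E - N + 2P
V(G) = 28 - 24 + 2*1
V(G) = 4 + 2
V(G) = 6

6


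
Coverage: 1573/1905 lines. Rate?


Coverage = covered / total * 100
Coverage = 1573 / 1905 * 100
Coverage = 82.57%

82.57%


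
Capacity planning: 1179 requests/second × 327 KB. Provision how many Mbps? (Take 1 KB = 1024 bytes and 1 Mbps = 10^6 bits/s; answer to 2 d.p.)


Formula: Mbps = payload_bytes * RPS * 8 / 1e6
Payload per request = 327 KB = 327 * 1024 = 334848 bytes
Total bytes/sec = 334848 * 1179 = 394785792
Total bits/sec = 394785792 * 8 = 3158286336
Mbps = 3158286336 / 1e6 = 3158.29

3158.29 Mbps


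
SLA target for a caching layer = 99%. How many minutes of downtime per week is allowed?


Formula: allowed downtime = period * (100 - SLA) / 100
Period (week) = 10080 minutes
Unavailability fraction = (100 - 99.0) / 100
Allowed downtime = 10080 * (100 - 99.0) / 100
Allowed downtime = 100.8 minutes

100.8 minutes


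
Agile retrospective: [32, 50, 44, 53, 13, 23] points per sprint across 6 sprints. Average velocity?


Formula: Avg velocity = Total points / Number of sprints
Points: [32, 50, 44, 53, 13, 23]
Sum = 32 + 50 + 44 + 53 + 13 + 23 = 215
Avg velocity = 215 / 6 = 35.83 points/sprint

35.83 points/sprint


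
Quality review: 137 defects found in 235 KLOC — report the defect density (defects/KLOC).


Defect density = defects / KLOC
Defect density = 137 / 235
Defect density = 0.583 defects/KLOC

0.583 defects/KLOC


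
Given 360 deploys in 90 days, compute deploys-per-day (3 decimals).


Formula: deployments per day = releases / days
= 360 / 90
= 4.0 deploys/day
(equivalently, 28.0 deploys/week)

4.0 deploys/day


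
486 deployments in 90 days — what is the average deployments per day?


Formula: deployments per day = releases / days
= 486 / 90
= 5.4 deploys/day
(equivalently, 37.8 deploys/week)

5.4 deploys/day


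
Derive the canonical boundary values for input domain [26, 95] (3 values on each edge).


Range: [26, 95]
Boundaries: just below min, min, min+1, max-1, max, just above max
Values: [25, 26, 27, 94, 95, 96]

[25, 26, 27, 94, 95, 96]


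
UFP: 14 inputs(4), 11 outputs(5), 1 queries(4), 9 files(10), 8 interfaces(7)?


UFP = EI*4 + EO*5 + EQ*4 + ILF*10 + EIF*7
UFP = 14*4 + 11*5 + 1*4 + 9*10 + 8*7
UFP = 56 + 55 + 4 + 90 + 56
UFP = 261

261


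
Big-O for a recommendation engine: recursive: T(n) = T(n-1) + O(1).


Reasoning: linear recursion with constant work per frame
Complexity: O(n)

O(n)


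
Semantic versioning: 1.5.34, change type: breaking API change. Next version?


Current: 1.5.34
Change category: 'breaking API change' → major bump
SemVer rule: major bump → increment MAJOR, reset MINOR and PATCH to 0
New: 2.0.0

2.0.0


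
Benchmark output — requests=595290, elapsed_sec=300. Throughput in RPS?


Formula: throughput = requests / seconds
throughput = 595290 / 300
throughput = 1984.3 requests/second

1984.3 requests/second


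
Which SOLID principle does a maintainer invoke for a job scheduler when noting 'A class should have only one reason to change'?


This describes the Single Responsibility Principle (SRP)

Single Responsibility Principle (SRP)


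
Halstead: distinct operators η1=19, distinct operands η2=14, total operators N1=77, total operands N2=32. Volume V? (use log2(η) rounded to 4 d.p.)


Formula: V = N * log2(η), where N = N1 + N2 and η = η1 + η2
η = 19 + 14 = 33
N = 77 + 32 = 109
log2(33) ≈ 5.0444
V = 109 * 5.0444 = 549.84

549.84


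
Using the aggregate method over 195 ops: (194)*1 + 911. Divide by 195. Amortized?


Formula: Amortized cost = Total cost / Operations
Total cost = (194 * 1) + (1 * 911)
Total cost = 194 + 911 = 1105
Amortized = 1105 / 195 = 5.6667

5.6667


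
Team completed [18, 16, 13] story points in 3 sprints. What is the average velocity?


Formula: Avg velocity = Total points / Number of sprints
Points: [18, 16, 13]
Sum = 18 + 16 + 13 = 47
Avg velocity = 47 / 3 = 15.67 points/sprint

15.67 points/sprint


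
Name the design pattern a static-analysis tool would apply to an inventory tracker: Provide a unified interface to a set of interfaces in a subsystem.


This matches the Facade pattern

Facade


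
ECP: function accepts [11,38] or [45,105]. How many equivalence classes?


Valid ranges: [11,38] and [45,105]
Class 1: x < 11 — invalid
Class 2: 11 ≤ x ≤ 38 — valid
Class 3: 38 < x < 45 — invalid (gap between ranges)
Class 4: 45 ≤ x ≤ 105 — valid
Class 5: x > 105 — invalid
Total equivalence classes: 5

5 equivalence classes


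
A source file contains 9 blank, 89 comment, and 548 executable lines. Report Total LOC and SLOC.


Total LOC = blank + comment + code
Total LOC = 9 + 89 + 548 = 646
SLOC (source only) = code = 548

Total LOC: 646, SLOC: 548


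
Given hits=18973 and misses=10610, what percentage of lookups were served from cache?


Formula: hit rate = hits / (hits + misses) * 100
hit rate = 18973 / (18973 + 10610) * 100
hit rate = 18973 / 29583 * 100
hit rate = 64.13%

64.13%


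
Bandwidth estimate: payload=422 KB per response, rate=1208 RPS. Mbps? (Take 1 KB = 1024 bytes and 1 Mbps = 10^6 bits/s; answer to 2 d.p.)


Formula: Mbps = payload_bytes * RPS * 8 / 1e6
Payload per request = 422 KB = 422 * 1024 = 432128 bytes
Total bytes/sec = 432128 * 1208 = 522010624
Total bits/sec = 522010624 * 8 = 4176084992
Mbps = 4176084992 / 1e6 = 4176.08

4176.08 Mbps


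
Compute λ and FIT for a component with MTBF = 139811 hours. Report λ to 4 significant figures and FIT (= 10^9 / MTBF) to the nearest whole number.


Formula: λ = 1 / MTBF; FIT = λ × 1e9 = 1e9 / MTBF
λ = 1 / 139811 ≈ 7.153e-06 failures/hour
FIT = 1e9 / 139811 ≈ 7153 failures per 1e9 hours (nearest whole number)

λ = 7.153e-06 /h, FIT = 7153


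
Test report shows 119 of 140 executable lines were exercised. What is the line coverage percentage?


Coverage = covered / total * 100
Coverage = 119 / 140 * 100
Coverage = 85.0%

85.0%


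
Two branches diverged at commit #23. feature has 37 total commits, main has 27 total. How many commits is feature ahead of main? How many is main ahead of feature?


Common ancestor: commit #23
feature commits after divergence: 37 - 23 = 14
main commits after divergence: 27 - 23 = 4
feature is 14 commits ahead of main
main is 4 commits ahead of feature

feature ahead: 14, main ahead: 4


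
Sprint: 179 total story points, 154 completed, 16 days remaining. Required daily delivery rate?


Formula: Required rate = Remaining points / Days left
Remaining = 179 - 154 = 25 points
Required rate = 25 / 16 = 1.56 points/day

1.56 points/day


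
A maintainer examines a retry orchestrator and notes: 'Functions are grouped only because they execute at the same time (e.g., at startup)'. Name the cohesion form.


Reasoning: Related by timing only
Type: Temporal cohesion

Temporal cohesion


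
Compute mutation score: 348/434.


Mutation score = killed / total * 100
Mutation score = 348 / 434 * 100
Mutation score = 80.18%

80.18%


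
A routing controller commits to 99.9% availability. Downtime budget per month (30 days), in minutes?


Formula: allowed downtime = period * (100 - SLA) / 100
Period (month (30 days)) = 43200 minutes
Unavailability fraction = (100 - 99.9) / 100
Allowed downtime = 43200 * (100 - 99.9) / 100
Allowed downtime = 43.2 minutes

43.2 minutes


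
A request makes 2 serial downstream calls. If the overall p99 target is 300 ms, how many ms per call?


Formula: per_stage = total_budget / stages
per_stage = 300 / 2
per_stage = 150.0 ms

150.0 ms


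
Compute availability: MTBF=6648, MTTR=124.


Availability = MTBF / (MTBF + MTTR)
Availability = 6648 / (6648 + 124)
Availability = 6648 / 6772
Availability = 98.1689%

98.1689%


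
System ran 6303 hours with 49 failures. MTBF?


Formula: MTBF = Total operating time / Number of failures
MTBF = 6303 / 49
MTBF = 128.63 hours

128.63 hours


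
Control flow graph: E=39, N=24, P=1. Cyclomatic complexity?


Formula: V(G) = E - N + 2P
V(G) = 39 - 24 + 2*1
V(G) = 15 + 2
V(G) = 17

17


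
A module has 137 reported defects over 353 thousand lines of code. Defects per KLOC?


Defect density = defects / KLOC
Defect density = 137 / 353
Defect density = 0.388 defects/KLOC

0.388 defects/KLOC


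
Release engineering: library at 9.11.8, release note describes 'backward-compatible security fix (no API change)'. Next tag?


Current: 9.11.8
Change category: 'backward-compatible security fix (no API change)' → patch bump
SemVer rule: patch bump → increment PATCH (MAJOR and MINOR unchanged)
New: 9.11.9

9.11.9


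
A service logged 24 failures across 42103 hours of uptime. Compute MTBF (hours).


Formula: MTBF = Total operating time / Number of failures
MTBF = 42103 / 24
MTBF = 1754.29 hours

1754.29 hours


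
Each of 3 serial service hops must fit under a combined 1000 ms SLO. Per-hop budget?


Formula: per_stage = total_budget / stages
per_stage = 1000 / 3
per_stage = 333.33 ms

333.33 ms


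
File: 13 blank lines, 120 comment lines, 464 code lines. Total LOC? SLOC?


Total LOC = blank + comment + code
Total LOC = 13 + 120 + 464 = 597
SLOC (source only) = code = 464

Total LOC: 597, SLOC: 464


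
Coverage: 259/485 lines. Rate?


Coverage = covered / total * 100
Coverage = 259 / 485 * 100
Coverage = 53.4%

53.4%


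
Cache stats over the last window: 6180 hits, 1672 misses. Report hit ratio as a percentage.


Formula: hit rate = hits / (hits + misses) * 100
hit rate = 6180 / (6180 + 1672) * 100
hit rate = 6180 / 7852 * 100
hit rate = 78.71%

78.71%


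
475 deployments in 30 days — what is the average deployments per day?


Formula: deployments per day = releases / days
= 475 / 30
= 15.833 deploys/day
(equivalently, 110.83 deploys/week)

15.833 deploys/day


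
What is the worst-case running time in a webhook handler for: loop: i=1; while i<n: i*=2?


Reasoning: i doubles each step so iterations are log2(n)
Complexity: O(log n)

O(log n)


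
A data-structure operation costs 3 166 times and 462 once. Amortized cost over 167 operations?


Formula: Amortized cost = Total cost / Operations
Total cost = (166 * 3) + (1 * 462)
Total cost = 498 + 462 = 960
Amortized = 960 / 167 = 5.7485

5.7485


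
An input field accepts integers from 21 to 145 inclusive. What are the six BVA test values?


Range: [21, 145]
Boundaries: just below min, min, min+1, max-1, max, just above max
Values: [20, 21, 22, 144, 145, 146]

[20, 21, 22, 144, 145, 146]


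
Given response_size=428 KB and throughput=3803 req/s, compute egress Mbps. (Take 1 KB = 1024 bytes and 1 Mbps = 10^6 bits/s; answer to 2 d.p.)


Formula: Mbps = payload_bytes * RPS * 8 / 1e6
Payload per request = 428 KB = 428 * 1024 = 438272 bytes
Total bytes/sec = 438272 * 3803 = 1666748416
Total bits/sec = 1666748416 * 8 = 13333987328
Mbps = 13333987328 / 1e6 = 13333.99

13333.99 Mbps


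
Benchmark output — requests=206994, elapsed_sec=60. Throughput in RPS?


Formula: throughput = requests / seconds
throughput = 206994 / 60
throughput = 3449.9 requests/second

3449.9 requests/second


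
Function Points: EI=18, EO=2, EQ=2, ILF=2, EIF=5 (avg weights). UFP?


UFP = EI*4 + EO*5 + EQ*4 + ILF*10 + EIF*7
UFP = 18*4 + 2*5 + 2*4 + 2*10 + 5*7
UFP = 72 + 10 + 8 + 20 + 35
UFP = 145

145


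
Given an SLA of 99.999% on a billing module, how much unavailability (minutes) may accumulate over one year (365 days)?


Formula: allowed downtime = period * (100 - SLA) / 100
Period (year (365 days)) = 525600 minutes
Unavailability fraction = (100 - 99.999) / 100
Allowed downtime = 525600 * (100 - 99.999) / 100
Allowed downtime = 5.256 minutes

5.256 minutes


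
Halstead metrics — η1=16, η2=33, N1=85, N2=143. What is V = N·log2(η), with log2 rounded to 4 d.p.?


Formula: V = N * log2(η), where N = N1 + N2 and η = η1 + η2
η = 16 + 33 = 49
N = 85 + 143 = 228
log2(49) ≈ 5.6147
V = 228 * 5.6147 = 1280.15

1280.15


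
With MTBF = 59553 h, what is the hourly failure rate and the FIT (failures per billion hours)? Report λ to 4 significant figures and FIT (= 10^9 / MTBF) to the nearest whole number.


Formula: λ = 1 / MTBF; FIT = λ × 1e9 = 1e9 / MTBF
λ = 1 / 59553 ≈ 1.679e-05 failures/hour
FIT = 1e9 / 59553 ≈ 16792 failures per 1e9 hours (nearest whole number)

λ = 1.679e-05 /h, FIT = 16792


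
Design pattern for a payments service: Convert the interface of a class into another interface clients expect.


This matches the Adapter pattern

Adapter


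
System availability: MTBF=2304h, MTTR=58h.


Availability = MTBF / (MTBF + MTTR)
Availability = 2304 / (2304 + 58)
Availability = 2304 / 2362
Availability = 97.5445%

97.5445%


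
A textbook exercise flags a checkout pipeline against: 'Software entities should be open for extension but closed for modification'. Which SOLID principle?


This describes the Open/Closed Principle (OCP)

Open/Closed Principle (OCP)


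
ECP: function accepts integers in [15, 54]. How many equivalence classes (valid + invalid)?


Valid range: [15, 54]
Class 1: x < 15 — invalid
Class 2: 15 ≤ x ≤ 54 — valid
Class 3: x > 54 — invalid
Total equivalence classes: 3

3 equivalence classes


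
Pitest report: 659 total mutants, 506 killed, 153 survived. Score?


Mutation score = killed / total * 100
Mutation score = 506 / 659 * 100
Mutation score = 76.78%

76.78%


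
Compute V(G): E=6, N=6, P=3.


Formula: V(G) = E - N + 2P
V(G) = 6 - 6 + 2*3
V(G) = 0 + 6
V(G) = 6

6


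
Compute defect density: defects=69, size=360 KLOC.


Defect density = defects / KLOC
Defect density = 69 / 360
Defect density = 0.192 defects/KLOC

0.192 defects/KLOC


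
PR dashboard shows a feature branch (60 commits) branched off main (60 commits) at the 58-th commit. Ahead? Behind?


Common ancestor: commit #58
feature commits after divergence: 60 - 58 = 2
main commits after divergence: 60 - 58 = 2
feature is 2 commits ahead of main
main is 2 commits ahead of feature

feature ahead: 2, main ahead: 2


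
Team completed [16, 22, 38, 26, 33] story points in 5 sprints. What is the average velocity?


Formula: Avg velocity = Total points / Number of sprints
Points: [16, 22, 38, 26, 33]
Sum = 16 + 22 + 38 + 26 + 33 = 135
Avg velocity = 135 / 5 = 27.0 points/sprint

27.0 points/sprint


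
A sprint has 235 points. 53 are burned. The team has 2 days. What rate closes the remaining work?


Formula: Required rate = Remaining points / Days left
Remaining = 235 - 53 = 182 points
Required rate = 182 / 2 = 91.0 points/day

91.0 points/day


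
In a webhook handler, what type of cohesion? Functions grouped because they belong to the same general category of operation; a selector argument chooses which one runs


Reasoning: Grouped by category of activity, not by data or sequence
Type: Logical cohesion

Logical cohesion


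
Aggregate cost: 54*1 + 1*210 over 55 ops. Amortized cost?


Formula: Amortized cost = Total cost / Operations
Total cost = (54 * 1) + (1 * 210)
Total cost = 54 + 210 = 264
Amortized = 264 / 55 = 4.8

4.8


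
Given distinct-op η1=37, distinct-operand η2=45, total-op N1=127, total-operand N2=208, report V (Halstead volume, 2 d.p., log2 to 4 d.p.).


Formula: V = N * log2(η), where N = N1 + N2 and η = η1 + η2
η = 37 + 45 = 82
N = 127 + 208 = 335
log2(82) ≈ 6.3576
V = 335 * 6.3576 = 2129.80

2129.80


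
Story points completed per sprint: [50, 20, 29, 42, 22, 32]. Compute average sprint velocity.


Formula: Avg velocity = Total points / Number of sprints
Points: [50, 20, 29, 42, 22, 32]
Sum = 50 + 20 + 29 + 42 + 22 + 32 = 195
Avg velocity = 195 / 6 = 32.5 points/sprint

32.5 points/sprint


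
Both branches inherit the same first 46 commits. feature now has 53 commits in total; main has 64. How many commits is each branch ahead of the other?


Common ancestor: commit #46
feature commits after divergence: 53 - 46 = 7
main commits after divergence: 64 - 46 = 18
feature is 7 commits ahead of main
main is 18 commits ahead of feature

feature ahead: 7, main ahead: 18


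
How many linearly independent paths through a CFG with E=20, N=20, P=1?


Formula: V(G) = E - N + 2P
V(G) = 20 - 20 + 2*1
V(G) = 0 + 2
V(G) = 2

2


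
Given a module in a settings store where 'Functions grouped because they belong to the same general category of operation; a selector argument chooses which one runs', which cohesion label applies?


Reasoning: Grouped by category of activity, not by data or sequence
Type: Logical cohesion

Logical cohesion


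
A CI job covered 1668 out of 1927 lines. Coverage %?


Coverage = covered / total * 100
Coverage = 1668 / 1927 * 100
Coverage = 86.56%

86.56%


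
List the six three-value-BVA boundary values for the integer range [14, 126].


Range: [14, 126]
Boundaries: just below min, min, min+1, max-1, max, just above max
Values: [13, 14, 15, 125, 126, 127]

[13, 14, 15, 125, 126, 127]


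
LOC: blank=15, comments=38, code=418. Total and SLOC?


Total LOC = blank + comment + code
Total LOC = 15 + 38 + 418 = 471
SLOC (source only) = code = 418

Total LOC: 471, SLOC: 418


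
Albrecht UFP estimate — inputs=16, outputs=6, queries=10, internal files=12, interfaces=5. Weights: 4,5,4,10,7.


UFP = EI*4 + EO*5 + EQ*4 + ILF*10 + EIF*7
UFP = 16*4 + 6*5 + 10*4 + 12*10 + 5*7
UFP = 64 + 30 + 40 + 120 + 35
UFP = 289

289


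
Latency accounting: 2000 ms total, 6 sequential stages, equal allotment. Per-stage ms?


Formula: per_stage = total_budget / stages
per_stage = 2000 / 6
per_stage = 333.33 ms

333.33 ms


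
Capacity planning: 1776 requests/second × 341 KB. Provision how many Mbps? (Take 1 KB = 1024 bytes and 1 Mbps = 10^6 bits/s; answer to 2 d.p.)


Formula: Mbps = payload_bytes * RPS * 8 / 1e6
Payload per request = 341 KB = 341 * 1024 = 349184 bytes
Total bytes/sec = 349184 * 1776 = 620150784
Total bits/sec = 620150784 * 8 = 4961206272
Mbps = 4961206272 / 1e6 = 4961.21

4961.21 Mbps


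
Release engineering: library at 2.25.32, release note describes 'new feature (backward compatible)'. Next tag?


Current: 2.25.32
Change category: 'new feature (backward compatible)' → minor bump
SemVer rule: minor bump → increment MINOR, reset PATCH to 0 (MAJOR unchanged)
New: 2.26.0

2.26.0


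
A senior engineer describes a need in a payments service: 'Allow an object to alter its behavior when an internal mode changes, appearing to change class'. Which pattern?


This matches the State pattern

State


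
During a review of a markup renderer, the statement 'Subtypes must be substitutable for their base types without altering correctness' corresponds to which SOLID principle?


This describes the Liskov Substitution Principle (LSP)

Liskov Substitution Principle (LSP)


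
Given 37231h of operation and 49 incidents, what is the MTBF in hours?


Formula: MTBF = Total operating time / Number of failures
MTBF = 37231 / 49
MTBF = 759.82 hours

759.82 hours


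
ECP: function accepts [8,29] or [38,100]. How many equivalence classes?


Valid ranges: [8,29] and [38,100]
Class 1: x < 8 — invalid
Class 2: 8 ≤ x ≤ 29 — valid
Class 3: 29 < x < 38 — invalid (gap between ranges)
Class 4: 38 ≤ x ≤ 100 — valid
Class 5: x > 100 — invalid
Total equivalence classes: 5

5 equivalence classes


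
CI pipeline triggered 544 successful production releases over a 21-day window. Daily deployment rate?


Formula: deployments per day = releases / days
= 544 / 21
= 25.905 deploys/day
(equivalently, 181.33 deploys/week)

25.905 deploys/day


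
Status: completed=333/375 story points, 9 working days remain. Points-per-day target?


Formula: Required rate = Remaining points / Days left
Remaining = 375 - 333 = 42 points
Required rate = 42 / 9 = 4.67 points/day

4.67 points/day


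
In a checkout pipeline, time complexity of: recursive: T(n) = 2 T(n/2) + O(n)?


Reasoning: master theorem case 2 (merge-sort recurrence)
Complexity: O(n log n)

O(n log n)


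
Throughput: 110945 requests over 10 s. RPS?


Formula: throughput = requests / seconds
throughput = 110945 / 10
throughput = 11094.5 requests/second

11094.5 requests/second


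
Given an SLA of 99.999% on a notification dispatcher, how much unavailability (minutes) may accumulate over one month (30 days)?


Formula: allowed downtime = period * (100 - SLA) / 100
Period (month (30 days)) = 43200 minutes
Unavailability fraction = (100 - 99.999) / 100
Allowed downtime = 43200 * (100 - 99.999) / 100
Allowed downtime = 0.432 minutes

0.432 minutes


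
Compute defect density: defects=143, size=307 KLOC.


Defect density = defects / KLOC
Defect density = 143 / 307
Defect density = 0.466 defects/KLOC

0.466 defects/KLOC


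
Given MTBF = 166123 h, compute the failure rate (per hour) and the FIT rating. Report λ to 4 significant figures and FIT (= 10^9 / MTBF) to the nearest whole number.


Formula: λ = 1 / MTBF; FIT = λ × 1e9 = 1e9 / MTBF
λ = 1 / 166123 ≈ 6.020e-06 failures/hour
FIT = 1e9 / 166123 ≈ 6020 failures per 1e9 hours (nearest whole number)

λ = 6.020e-06 /h, FIT = 6020


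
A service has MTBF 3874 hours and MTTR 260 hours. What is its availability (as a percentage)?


Availability = MTBF / (MTBF + MTTR)
Availability = 3874 / (3874 + 260)
Availability = 3874 / 4134
Availability = 93.7107%

93.7107%


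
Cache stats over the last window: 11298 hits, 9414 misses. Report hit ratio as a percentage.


Formula: hit rate = hits / (hits + misses) * 100
hit rate = 11298 / (11298 + 9414) * 100
hit rate = 11298 / 20712 * 100
hit rate = 54.55%

54.55%


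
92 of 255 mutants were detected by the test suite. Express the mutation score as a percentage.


Mutation score = killed / total * 100
Mutation score = 92 / 255 * 100
Mutation score = 36.08%

36.08%


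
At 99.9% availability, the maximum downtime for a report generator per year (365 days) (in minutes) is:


Formula: allowed downtime = period * (100 - SLA) / 100
Period (year (365 days)) = 525600 minutes
Unavailability fraction = (100 - 99.9) / 100
Allowed downtime = 525600 * (100 - 99.9) / 100
Allowed downtime = 525.6 minutes

525.6 minutes


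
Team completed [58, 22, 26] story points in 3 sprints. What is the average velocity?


Formula: Avg velocity = Total points / Number of sprints
Points: [58, 22, 26]
Sum = 58 + 22 + 26 = 106
Avg velocity = 106 / 3 = 35.33 points/sprint

35.33 points/sprint


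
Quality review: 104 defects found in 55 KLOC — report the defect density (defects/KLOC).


Defect density = defects / KLOC
Defect density = 104 / 55
Defect density = 1.891 defects/KLOC

1.891 defects/KLOC


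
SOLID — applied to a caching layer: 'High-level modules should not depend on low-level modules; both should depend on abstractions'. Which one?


This describes the Dependency Inversion Principle (DIP)

Dependency Inversion Principle (DIP)


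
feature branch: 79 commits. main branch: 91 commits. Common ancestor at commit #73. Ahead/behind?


Common ancestor: commit #73
feature commits after divergence: 79 - 73 = 6
main commits after divergence: 91 - 73 = 18
feature is 6 commits ahead of main
main is 18 commits ahead of feature

feature ahead: 6, main ahead: 18


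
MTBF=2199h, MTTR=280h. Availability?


Availability = MTBF / (MTBF + MTTR)
Availability = 2199 / (2199 + 280)
Availability = 2199 / 2479
Availability = 88.7051%

88.7051%


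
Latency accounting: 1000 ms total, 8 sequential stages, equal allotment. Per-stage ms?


Formula: per_stage = total_budget / stages
per_stage = 1000 / 8
per_stage = 125.0 ms

125.0 ms


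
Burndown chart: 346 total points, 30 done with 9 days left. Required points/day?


Formula: Required rate = Remaining points / Days left
Remaining = 346 - 30 = 316 points
Required rate = 316 / 9 = 35.11 points/day

35.11 points/day


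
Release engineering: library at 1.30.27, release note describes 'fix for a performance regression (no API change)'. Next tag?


Current: 1.30.27
Change category: 'fix for a performance regression (no API change)' → patch bump
SemVer rule: patch bump → increment PATCH (MAJOR and MINOR unchanged)
New: 1.30.28

1.30.28


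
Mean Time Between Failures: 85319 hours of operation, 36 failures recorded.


Formula: MTBF = Total operating time / Number of failures
MTBF = 85319 / 36
MTBF = 2369.97 hours

2369.97 hours


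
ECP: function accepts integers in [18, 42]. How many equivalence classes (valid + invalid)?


Valid range: [18, 42]
Class 1: x < 18 — invalid
Class 2: 18 ≤ x ≤ 42 — valid
Class 3: x > 42 — invalid
Total equivalence classes: 3

3 equivalence classes


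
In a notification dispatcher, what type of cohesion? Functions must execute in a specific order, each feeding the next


Reasoning: Output of one is input to next
Type: Sequential cohesion

Sequential cohesion


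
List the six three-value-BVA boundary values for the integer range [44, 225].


Range: [44, 225]
Boundaries: just below min, min, min+1, max-1, max, just above max
Values: [43, 44, 45, 224, 225, 226]

[43, 44, 45, 224, 225, 226]


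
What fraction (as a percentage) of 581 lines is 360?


Coverage = covered / total * 100
Coverage = 360 / 581 * 100
Coverage = 61.96%

61.96%


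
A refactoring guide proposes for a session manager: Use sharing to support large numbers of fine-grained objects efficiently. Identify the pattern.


This matches the Flyweight pattern

Flyweight


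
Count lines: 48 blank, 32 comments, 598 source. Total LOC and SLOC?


Total LOC = blank + comment + code
Total LOC = 48 + 32 + 598 = 678
SLOC (source only) = code = 598

Total LOC: 678, SLOC: 598


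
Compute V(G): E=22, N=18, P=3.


Formula: V(G) = E - N + 2P
V(G) = 22 - 18 + 2*3
V(G) = 4 + 6
V(G) = 10

10


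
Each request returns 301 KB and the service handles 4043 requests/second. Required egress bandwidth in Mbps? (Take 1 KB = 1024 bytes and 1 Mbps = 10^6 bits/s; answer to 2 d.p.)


Formula: Mbps = payload_bytes * RPS * 8 / 1e6
Payload per request = 301 KB = 301 * 1024 = 308224 bytes
Total bytes/sec = 308224 * 4043 = 1246149632
Total bits/sec = 1246149632 * 8 = 9969197056
Mbps = 9969197056 / 1e6 = 9969.2

9969.2 Mbps


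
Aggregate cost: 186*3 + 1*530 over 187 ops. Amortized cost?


Formula: Amortized cost = Total cost / Operations
Total cost = (186 * 3) + (1 * 530)
Total cost = 558 + 530 = 1088
Amortized = 1088 / 187 = 5.8182

5.8182


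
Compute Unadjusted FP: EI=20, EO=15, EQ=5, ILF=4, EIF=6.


UFP = EI*4 + EO*5 + EQ*4 + ILF*10 + EIF*7
UFP = 20*4 + 15*5 + 5*4 + 4*10 + 6*7
UFP = 80 + 75 + 20 + 40 + 42
UFP = 257

257


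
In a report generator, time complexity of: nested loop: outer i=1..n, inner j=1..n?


Reasoning: n iterations times n iterations
Complexity: O(n^2)

O(n^2)


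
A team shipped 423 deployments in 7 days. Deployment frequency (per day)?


Formula: deployments per day = releases / days
= 423 / 7
= 60.429 deploys/day
(equivalently, 423.0 deploys/week)

60.429 deploys/day


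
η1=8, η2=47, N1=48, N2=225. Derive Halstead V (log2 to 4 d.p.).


Formula: V = N * log2(η), where N = N1 + N2 and η = η1 + η2
η = 8 + 47 = 55
N = 48 + 225 = 273
log2(55) ≈ 5.7814
V = 273 * 5.7814 = 1578.32

1578.32
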